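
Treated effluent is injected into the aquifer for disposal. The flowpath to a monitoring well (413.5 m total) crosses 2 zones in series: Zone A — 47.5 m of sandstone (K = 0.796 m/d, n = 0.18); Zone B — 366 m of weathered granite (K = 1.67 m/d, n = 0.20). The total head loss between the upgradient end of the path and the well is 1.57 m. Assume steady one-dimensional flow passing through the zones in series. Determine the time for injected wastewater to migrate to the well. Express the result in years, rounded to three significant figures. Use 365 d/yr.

Steady 1-D flow in series ⇒ the Darcy flux q is identical in every zone and the zone head losses add (resistances L/K in series).
Σ(L/K) = 47.5/0.796 + 366/1.67 = 59.67 + 219.2 = 278.8 d
q = ΔH / Σ(L/K) = 1.57 / 278.8 = 0.005631 m/d (same in every zone)
Zone A: v = q/n = 0.005631/0.18 = 0.03128 m/d → t_A = 47.5/0.03128 = 1518 d
Zone B: v = q/n = 0.005631/0.20 = 0.02815 m/d → t_B = 366/0.02815 = 13000 d
Total t = 1518 + 13000 = 14520 d
   = 14520 / 365 = 39.8 yr

39.8 years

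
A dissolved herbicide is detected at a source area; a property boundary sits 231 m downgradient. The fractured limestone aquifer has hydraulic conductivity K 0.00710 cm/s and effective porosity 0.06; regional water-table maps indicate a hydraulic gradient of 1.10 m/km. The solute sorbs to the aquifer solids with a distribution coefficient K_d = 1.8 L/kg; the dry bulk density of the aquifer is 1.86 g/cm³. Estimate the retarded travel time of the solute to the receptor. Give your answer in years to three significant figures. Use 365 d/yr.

K = 0.00710 cm/s × 864 = 6.134 m/d
q = Ki = 6.134 × 0.0011 = 0.006748 m/d
v_s = q/n_e = 0.006748/0.06 = 0.1125 m/d
Retardation R = 1 + ρ_b·K_d/n = 1 + 1.86×1.8/0.06 = 56.80
Contaminant velocity v_c = v/R = 0.1125/56.80 = 0.001980 m/d
t = L/v_c = 231/0.001980 = 116700 d
   = 116700/365 = 320 yr

320 years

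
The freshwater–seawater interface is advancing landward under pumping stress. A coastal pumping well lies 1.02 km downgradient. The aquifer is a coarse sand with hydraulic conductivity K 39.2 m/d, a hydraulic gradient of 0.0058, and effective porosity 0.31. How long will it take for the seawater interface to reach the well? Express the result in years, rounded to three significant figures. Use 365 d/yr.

q = Ki = 39.2 × 0.0058 = 0.2274 m/d
v_s = q/n_e = 0.2274/0.31 = 0.7334 m/d
L = 1.02 km = 1020 m
t = L / v = 1020 / 0.7334 = 1391 d
   = 1391 / 365 = 3.81 yr

3.81 years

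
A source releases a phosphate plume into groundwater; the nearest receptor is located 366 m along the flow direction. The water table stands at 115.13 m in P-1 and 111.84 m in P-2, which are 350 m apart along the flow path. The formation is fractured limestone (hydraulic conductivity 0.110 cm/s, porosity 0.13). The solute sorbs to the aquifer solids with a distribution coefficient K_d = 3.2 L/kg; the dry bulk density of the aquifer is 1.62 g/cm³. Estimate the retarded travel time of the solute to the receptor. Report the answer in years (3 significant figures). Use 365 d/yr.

5.96 years

Hydraulic gradient i = (115.13 − 111.84) / 350 = 3.29 / 350 = 0.009400
K = 0.110 cm/s × 864 = 95.04 m/d
Specific discharge q = 95.04 × 0.009400 = 0.8934 m/d
v_s = q/n_e = 0.8934/0.13 = 6.872 m/d
Retardation R = 1 + ρ_b·K_d/n = 1 + 1.62×3.2/0.13 = 40.88
Contaminant velocity v_c = v/R = 6.872/40.88 = 0.1681 m/d
t = L/v_c = 366/0.1681 = 2177 d
   = 2177/365 = 5.96 yr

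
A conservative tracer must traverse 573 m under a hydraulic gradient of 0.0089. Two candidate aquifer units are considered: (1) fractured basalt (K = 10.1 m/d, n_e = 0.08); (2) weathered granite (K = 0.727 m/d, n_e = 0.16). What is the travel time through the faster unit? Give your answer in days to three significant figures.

510 days

Unit 1 (fractured basalt): v = 10.1×0.0089/0.08 = 1.124 m/d, t = 573/1.124 = 510.0 d
Unit 2 (weathered granite): v = 0.727×0.0089/0.16 = 0.04044 m/d, t = 573/0.04044 = 14170 d
Faster unit: t = 510 d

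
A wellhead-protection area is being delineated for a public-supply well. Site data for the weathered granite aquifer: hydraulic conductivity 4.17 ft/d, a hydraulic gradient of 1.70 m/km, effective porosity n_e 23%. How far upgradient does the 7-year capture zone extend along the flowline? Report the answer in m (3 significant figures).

24.0 m

K = 4.17 ft/d × 0.3048 = 1.271 m/d
Darcy flux q = K·i = 1.271 × 0.0017 = 0.002161 m/d
v_s = q/n_e = 0.002161/0.23 = 0.009394 m/d
T = 7 yr × 365 = 2555 d
L = v × T = 0.009394 × 2555 = 24.00 m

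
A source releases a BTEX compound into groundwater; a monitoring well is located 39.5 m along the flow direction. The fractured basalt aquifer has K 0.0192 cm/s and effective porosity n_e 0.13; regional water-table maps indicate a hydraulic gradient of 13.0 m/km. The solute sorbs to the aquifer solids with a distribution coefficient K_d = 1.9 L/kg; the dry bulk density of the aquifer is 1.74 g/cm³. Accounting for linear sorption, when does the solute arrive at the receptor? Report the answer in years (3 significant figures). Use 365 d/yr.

K = 0.0192 cm/s × 864 = 16.59 m/d
q = Ki = 16.59 × 0.013 = 0.2157 m/d
Average linear velocity = 0.2157 / 0.13 = 1.659 m/d
Retardation R = 1 + ρ_b·K_d/n = 1 + 1.74×1.9/0.13 = 26.43
Contaminant velocity v_c = v/R = 1.659/26.43 = 0.06276 m/d
t = L/v_c = 39.5/0.06276 = 629.3 d
   = 629.3/365 = 1.72 yr

1.72 years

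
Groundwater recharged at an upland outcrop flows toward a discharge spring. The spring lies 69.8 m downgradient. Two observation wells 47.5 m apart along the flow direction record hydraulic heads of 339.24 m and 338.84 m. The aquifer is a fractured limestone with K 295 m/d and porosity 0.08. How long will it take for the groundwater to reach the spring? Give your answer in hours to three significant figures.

Hydraulic gradient i = (339.24 − 338.84) / 47.5 = 0.40 / 47.5 = 0.008421
Specific discharge q = 295 × 0.008421 = 2.484 m/d
Average linear velocity = 2.484 / 0.08 = 31.05 m/d
t = L / v = 69.8 / 31.05 = 2.248 d
   = 2.248 × 24 = 53.9 h

53.9 hours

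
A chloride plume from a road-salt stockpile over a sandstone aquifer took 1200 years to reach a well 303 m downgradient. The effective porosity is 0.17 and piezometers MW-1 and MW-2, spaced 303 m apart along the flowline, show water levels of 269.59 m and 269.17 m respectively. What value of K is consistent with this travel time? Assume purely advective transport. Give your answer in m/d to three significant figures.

Hydraulic gradient i = (269.59 − 269.17) / 303 = 0.42 / 303 = 0.001386
t = 1200 years = 438000 d
v = L / t = 303 / 438000 = 6.918e-4 m/d
K = v · n / i = 6.918e-4 × 0.17 / 0.001386 = 0.0848 m/d

0.0848 m/d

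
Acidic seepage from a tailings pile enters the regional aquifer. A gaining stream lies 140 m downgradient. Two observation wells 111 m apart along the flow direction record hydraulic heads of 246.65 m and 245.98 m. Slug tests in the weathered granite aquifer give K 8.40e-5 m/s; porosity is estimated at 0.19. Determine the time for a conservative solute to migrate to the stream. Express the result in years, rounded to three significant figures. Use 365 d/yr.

1.66 years

Hydraulic gradient i = (246.65 − 245.98) / 111 = 0.67 / 111 = 0.006036
K = 8.40e-5 m/s × 86400 s/d = 7.258 m/d
Specific discharge q = 7.258 × 0.006036 = 0.04381 m/d
v = Ki/n = 7.258·0.006036/0.19 = 0.2306 m/d
t = L / v = 140 / 0.2306 = 607.2 d
   = 607.2 / 365 = 1.66 yr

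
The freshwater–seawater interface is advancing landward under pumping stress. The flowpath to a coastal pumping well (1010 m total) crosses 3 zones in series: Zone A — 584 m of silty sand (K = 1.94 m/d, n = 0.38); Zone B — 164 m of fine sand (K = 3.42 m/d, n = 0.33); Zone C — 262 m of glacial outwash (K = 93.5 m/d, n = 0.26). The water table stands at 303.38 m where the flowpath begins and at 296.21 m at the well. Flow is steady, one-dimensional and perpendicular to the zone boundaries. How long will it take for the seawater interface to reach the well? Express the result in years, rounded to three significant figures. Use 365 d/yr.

46.3 years

Total head drop ΔH = 303.38 − 296.21 = 7.17 m
Continuity: the same q passes through each zone, so ΔH = q·Σ(L_j/K_j) — the zones act as resistances in series.
Σ(L/K) = 584/1.94 + 164/3.42 + 262/93.5 = 301.0 + 47.95 + 2.802 = 351.8 d
q = ΔH / Σ(L/K) = 7.17 / 351.8 = 0.02038 m/d (same in every zone)
Zone A: v = q/n = 0.02038/0.38 = 0.05364 m/d → t_A = 584/0.05364 = 10890 d
Zone B: v = q/n = 0.02038/0.33 = 0.06176 m/d → t_B = 164/0.06176 = 2655 d
Zone C: v = q/n = 0.02038/0.26 = 0.07839 m/d → t_C = 262/0.07839 = 3342 d
Total t = 10890 + 2655 + 3342 = 16890 d
   = 16890 / 365 = 46.3 yr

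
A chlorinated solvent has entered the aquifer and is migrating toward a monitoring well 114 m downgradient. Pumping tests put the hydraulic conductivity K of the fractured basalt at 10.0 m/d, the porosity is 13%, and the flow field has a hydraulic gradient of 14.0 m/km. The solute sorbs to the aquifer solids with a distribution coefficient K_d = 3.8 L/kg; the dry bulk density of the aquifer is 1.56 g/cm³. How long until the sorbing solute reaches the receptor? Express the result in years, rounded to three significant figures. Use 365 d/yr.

13.5 years

Specific discharge q = 10.0 × 0.014 = 0.1400 m/d
Average linear velocity = 0.1400 / 0.13 = 1.077 m/d
Retardation R = 1 + ρ_b·K_d/n = 1 + 1.56×3.8/0.13 = 46.60
Contaminant velocity v_c = v/R = 1.077/46.60 = 0.02311 m/d
t = L/v_c = 114/0.02311 = 4933 d
   = 4933/365 = 13.5 yr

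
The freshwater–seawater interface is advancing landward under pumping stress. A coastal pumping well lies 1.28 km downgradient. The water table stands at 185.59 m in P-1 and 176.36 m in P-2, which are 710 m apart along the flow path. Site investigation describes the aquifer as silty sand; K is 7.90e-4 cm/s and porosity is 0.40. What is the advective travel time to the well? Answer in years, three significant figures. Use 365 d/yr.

158 years

Hydraulic gradient i = (185.59 − 176.36) / 710 = 9.23 / 710 = 0.01300
K = 7.90e-4 cm/s × 864 = 0.6826 m/d
Specific discharge q = 0.6826 × 0.01300 = 0.008873 m/d
Average linear velocity = 0.008873 / 0.40 = 0.02218 m/d
L = 1.28 km = 1280 m
t = L / v = 1280 / 0.02218 = 57700 d
   = 57700 / 365 = 158 yr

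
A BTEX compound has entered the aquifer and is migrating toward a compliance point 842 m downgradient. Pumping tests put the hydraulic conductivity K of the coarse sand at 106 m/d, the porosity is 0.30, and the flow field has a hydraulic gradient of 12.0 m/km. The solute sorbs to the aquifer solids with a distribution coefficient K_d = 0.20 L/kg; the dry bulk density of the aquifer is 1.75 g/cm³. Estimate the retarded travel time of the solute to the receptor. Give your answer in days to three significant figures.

Specific discharge q = 106 × 0.012 = 1.272 m/d
Average linear velocity = 1.272 / 0.30 = 4.240 m/d
Retardation R = 1 + ρ_b·K_d/n = 1 + 1.75×0.20/0.30 = 2.167
Contaminant velocity v_c = v/R = 4.240/2.167 = 1.957 m/d
t = L/v_c = 842/1.957 = 430.3 d

430 days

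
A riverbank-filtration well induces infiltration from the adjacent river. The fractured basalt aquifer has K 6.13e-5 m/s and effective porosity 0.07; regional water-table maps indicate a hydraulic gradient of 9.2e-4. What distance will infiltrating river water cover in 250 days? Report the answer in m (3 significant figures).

17.4 m

K = 6.13e-5 m/s × 86400 s/d = 5.296 m/d
Specific discharge q = 5.296 × 9.2e-4 = 0.004873 m/d
v_s = q/n_e = 0.004873/0.07 = 0.06961 m/d
L = v × T = 0.06961 × 250 = 17.40 m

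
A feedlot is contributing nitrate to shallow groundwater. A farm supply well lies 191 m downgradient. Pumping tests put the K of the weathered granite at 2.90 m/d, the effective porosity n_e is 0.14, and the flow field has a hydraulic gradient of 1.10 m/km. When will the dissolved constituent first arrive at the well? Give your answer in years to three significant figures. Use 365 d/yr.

Specific discharge q = 2.90 × 0.0011 = 0.003190 m/d
v_s = q/n_e = 0.003190/0.14 = 0.02279 m/d
t = L / v = 191 / 0.02279 = 8382 d
   = 8382 / 365 = 23.0 yr

23.0 years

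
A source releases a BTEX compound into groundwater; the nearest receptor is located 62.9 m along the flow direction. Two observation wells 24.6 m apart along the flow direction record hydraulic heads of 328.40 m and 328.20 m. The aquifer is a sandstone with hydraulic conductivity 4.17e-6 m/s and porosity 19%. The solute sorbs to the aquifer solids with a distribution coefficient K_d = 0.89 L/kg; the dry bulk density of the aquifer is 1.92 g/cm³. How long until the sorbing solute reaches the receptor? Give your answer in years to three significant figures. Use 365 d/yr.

112 years

Hydraulic gradient i = (328.40 − 328.20) / 24.6 = 0.20 / 24.6 = 0.008130
K = 4.17e-6 m/s × 86400 s/d = 0.3603 m/d
Specific discharge q = 0.3603 × 0.008130 = 0.002929 m/d
Average linear velocity = 0.002929 / 0.19 = 0.01542 m/d
Retardation R = 1 + ρ_b·K_d/n = 1 + 1.92×0.89/0.19 = 9.994
Contaminant velocity v_c = v/R = 0.01542/9.994 = 0.001543 m/d
t = L/v_c = 62.9/0.001543 = 40770 d
   = 40770/365 = 112 yr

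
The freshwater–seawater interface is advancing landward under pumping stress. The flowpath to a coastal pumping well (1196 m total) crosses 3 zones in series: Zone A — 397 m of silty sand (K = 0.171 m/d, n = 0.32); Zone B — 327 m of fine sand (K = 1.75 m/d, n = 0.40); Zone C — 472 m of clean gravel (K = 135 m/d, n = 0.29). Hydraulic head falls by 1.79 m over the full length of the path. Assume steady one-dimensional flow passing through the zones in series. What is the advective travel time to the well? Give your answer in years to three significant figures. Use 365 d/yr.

1520 years

Steady 1-D flow in series ⇒ the Darcy flux q is identical in every zone and the zone head losses add (resistances L/K in series).
Σ(L/K) = 397/0.171 + 327/1.75 + 472/135 = 2322 + 186.9 + 3.496 = 2512 d
q = ΔH / Σ(L/K) = 1.79 / 2512 = 7.126e-4 m/d (same in every zone)
Zone A: v = q/n = 7.126e-4/0.32 = 0.002227 m/d → t_A = 397/0.002227 = 178300 d
Zone B: v = q/n = 7.126e-4/0.40 = 0.001781 m/d → t_B = 327/0.001781 = 183600 d
Zone C: v = q/n = 7.126e-4/0.29 = 0.002457 m/d → t_C = 472/0.002457 = 192100 d
Total t = 178300 + 183600 + 192100 = 553900 d
   = 553900 / 365 = 1520 yr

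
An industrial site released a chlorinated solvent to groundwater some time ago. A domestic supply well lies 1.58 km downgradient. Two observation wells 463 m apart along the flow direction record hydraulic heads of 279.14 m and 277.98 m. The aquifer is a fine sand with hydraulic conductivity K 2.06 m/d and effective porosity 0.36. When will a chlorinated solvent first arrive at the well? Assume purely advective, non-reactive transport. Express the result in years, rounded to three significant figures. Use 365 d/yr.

Hydraulic gradient i = (279.14 − 277.98) / 463 = 1.16 / 463 = 0.002505
q = Ki = 2.06 × 0.002505 = 0.005161 m/d
v_s = q/n_e = 0.005161/0.36 = 0.01434 m/d
L = 1.58 km = 1580 m
t = L / v = 1580 / 0.01434 = 110200 d
   = 110200 / 365 = 302 yr

302 years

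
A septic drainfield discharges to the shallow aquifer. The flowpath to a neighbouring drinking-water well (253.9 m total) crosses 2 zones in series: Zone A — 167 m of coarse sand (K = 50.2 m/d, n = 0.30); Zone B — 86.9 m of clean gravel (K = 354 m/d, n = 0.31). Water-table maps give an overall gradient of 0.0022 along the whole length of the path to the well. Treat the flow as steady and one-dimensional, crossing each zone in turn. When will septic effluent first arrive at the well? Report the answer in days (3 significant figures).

Continuity: the same q passes through each zone, so ΔH = q·Σ(L_j/K_j) — the zones act as resistances in series.
Σ(L/K) = 167/50.2 + 86.9/354 = 3.327 + 0.2455 = 3.572 d
K_eq = L_total / Σ(L/K) = 253.9 / 3.572 = 71.08 m/d
q = K_eq · i = 71.08 × 0.0022 = 0.1564 m/d (same in every zone)
Zone A: v = q/n = 0.1564/0.30 = 0.5212 m/d → t_A = 167/0.5212 = 320.4 d
Zone B: v = q/n = 0.1564/0.31 = 0.5044 m/d → t_B = 86.9/0.5044 = 172.3 d
Total t = 320.4 + 172.3 = 492.7 d

493 days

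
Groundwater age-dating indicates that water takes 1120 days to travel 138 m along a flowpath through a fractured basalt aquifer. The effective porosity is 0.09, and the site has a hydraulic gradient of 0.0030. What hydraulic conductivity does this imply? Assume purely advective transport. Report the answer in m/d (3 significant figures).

3.70 m/d

v = L / t = 138 / 1120 = 0.1232 m/d
K = v · n / i = 0.1232 × 0.09 / 0.0030 = 3.70 m/d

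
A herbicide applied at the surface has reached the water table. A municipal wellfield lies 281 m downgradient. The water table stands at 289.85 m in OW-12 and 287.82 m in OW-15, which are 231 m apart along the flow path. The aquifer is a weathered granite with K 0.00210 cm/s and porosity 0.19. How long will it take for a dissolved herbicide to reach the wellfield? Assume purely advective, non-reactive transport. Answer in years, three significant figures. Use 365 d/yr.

9.17 years

Hydraulic gradient i = (289.85 − 287.82) / 231 = 2.03 / 231 = 0.008788
K = 0.00210 cm/s × 864 = 1.814 m/d
Darcy flux q = K·i = 1.814 × 0.008788 = 0.01594 m/d
Average linear velocity = 0.01594 / 0.19 = 0.08392 m/d
t = L / v = 281 / 0.08392 = 3348 d
   = 3348 / 365 = 9.17 yr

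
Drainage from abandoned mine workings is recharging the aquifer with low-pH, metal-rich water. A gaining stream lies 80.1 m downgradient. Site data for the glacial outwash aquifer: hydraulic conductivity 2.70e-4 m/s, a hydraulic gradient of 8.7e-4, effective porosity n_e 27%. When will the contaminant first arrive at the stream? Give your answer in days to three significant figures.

1070 days

K = 2.70e-4 m/s × 86400 s/d = 23.33 m/d
Darcy flux q = K·i = 23.33 × 8.7e-4 = 0.02030 m/d
v = Ki/n = 23.33·8.7e-4/0.27 = 0.07517 m/d
t = L / v = 80.1 / 0.07517 = 1066 d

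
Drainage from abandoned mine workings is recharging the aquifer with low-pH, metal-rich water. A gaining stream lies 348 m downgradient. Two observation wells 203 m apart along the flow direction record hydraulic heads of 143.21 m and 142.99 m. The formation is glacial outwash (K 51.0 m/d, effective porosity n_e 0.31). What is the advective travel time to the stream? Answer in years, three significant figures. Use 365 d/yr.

Hydraulic gradient i = (143.21 − 142.99) / 203 = 0.22 / 203 = 0.001084
q = Ki = 51.0 × 0.001084 = 0.05527 m/d
Average linear velocity = 0.05527 / 0.31 = 0.1783 m/d
t = L / v = 348 / 0.1783 = 1952 d
   = 1952 / 365 = 5.35 yr

5.35 years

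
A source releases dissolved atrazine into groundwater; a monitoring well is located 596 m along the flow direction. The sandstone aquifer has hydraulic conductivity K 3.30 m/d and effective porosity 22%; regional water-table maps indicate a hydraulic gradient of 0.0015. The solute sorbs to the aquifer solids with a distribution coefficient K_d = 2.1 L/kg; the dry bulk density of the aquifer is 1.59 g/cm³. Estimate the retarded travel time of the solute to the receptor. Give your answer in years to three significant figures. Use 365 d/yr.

Darcy flux q = K·i = 3.30 × 0.0015 = 0.004950 m/d
Average linear velocity = 0.004950 / 0.22 = 0.02250 m/d
Retardation R = 1 + ρ_b·K_d/n = 1 + 1.59×2.1/0.22 = 16.18
Contaminant velocity v_c = v/R = 0.02250/16.18 = 0.001391 m/d
t = L/v_c = 596/0.001391 = 428500 d
   = 428500/365 = 1170 yr

1170 years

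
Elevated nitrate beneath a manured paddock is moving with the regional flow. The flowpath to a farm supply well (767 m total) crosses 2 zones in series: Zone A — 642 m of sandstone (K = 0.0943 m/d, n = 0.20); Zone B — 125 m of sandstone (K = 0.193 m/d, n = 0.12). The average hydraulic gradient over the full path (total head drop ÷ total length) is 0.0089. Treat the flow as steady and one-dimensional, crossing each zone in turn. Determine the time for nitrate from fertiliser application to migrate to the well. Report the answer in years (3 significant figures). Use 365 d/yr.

429 years

Continuity: the same q passes through each zone, so ΔH = q·Σ(L_j/K_j) — the zones act as resistances in series.
Σ(L/K) = 642/0.0943 + 125/0.193 = 6808 + 647.7 = 7456 d
K_eq = L_total / Σ(L/K) = 767 / 7456 = 0.1029 m/d
q = K_eq · i = 0.1029 × 0.0089 = 9.156e-4 m/d (same in every zone)
Zone A: v = q/n = 9.156e-4/0.20 = 0.004578 m/d → t_A = 642/0.004578 = 140200 d
Zone B: v = q/n = 9.156e-4/0.12 = 0.007630 m/d → t_B = 125/0.007630 = 16380 d
Total t = 140200 + 16380 = 156600 d
   = 156600 / 365 = 429 yr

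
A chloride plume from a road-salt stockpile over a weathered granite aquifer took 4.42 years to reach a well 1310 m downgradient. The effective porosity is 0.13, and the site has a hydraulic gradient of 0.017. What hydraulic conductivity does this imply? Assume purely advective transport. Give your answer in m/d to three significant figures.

t = 4.42 years = 1613 d
v = L / t = 1310 / 1613 = 0.8120 m/d
K = v · n / i = 0.8120 × 0.13 / 0.017 = 6.21 m/d

6.21 m/d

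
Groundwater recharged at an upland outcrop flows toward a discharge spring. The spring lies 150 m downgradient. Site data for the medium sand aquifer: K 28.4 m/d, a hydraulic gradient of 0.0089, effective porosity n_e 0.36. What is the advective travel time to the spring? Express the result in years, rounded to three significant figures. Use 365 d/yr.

0.585 years

Specific discharge q = 28.4 × 0.0089 = 0.2528 m/d
Seepage velocity v = q / n = 0.2528 / 0.36 = 0.7021 m/d
t = L / v = 150 / 0.7021 = 213.6 d
   = 213.6 / 365 = 0.585 yr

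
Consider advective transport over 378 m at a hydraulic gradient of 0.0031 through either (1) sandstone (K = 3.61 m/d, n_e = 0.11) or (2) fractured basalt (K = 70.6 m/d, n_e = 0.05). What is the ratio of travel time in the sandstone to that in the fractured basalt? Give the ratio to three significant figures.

Unit 1 (sandstone): v = 3.61×0.0031/0.11 = 0.1017 m/d, t = 378/0.1017 = 3715 d
Unit 2 (fractured basalt): v = 70.6×0.0031/0.05 = 4.377 m/d, t = 378/4.377 = 86.36 d
t(sandstone) / t(fractured basalt) = 3715/86.36 = 43.0

43.0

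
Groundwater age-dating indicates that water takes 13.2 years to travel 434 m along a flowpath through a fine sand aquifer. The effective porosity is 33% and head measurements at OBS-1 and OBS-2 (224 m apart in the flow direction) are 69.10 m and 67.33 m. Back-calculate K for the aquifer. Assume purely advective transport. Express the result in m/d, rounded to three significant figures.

3.76 m/d

Hydraulic gradient i = (69.10 − 67.33) / 224 = 1.77 / 224 = 0.007902
t = 13.2 years = 4818 d
v = L / t = 434 / 4818 = 0.09008 m/d
K = v · n / i = 0.09008 × 0.33 / 0.007902 = 3.76 m/d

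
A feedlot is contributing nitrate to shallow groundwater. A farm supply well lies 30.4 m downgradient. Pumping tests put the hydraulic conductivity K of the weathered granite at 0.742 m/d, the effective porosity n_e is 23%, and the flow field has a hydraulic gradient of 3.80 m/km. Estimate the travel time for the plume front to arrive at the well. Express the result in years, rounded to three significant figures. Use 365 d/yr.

q = Ki = 0.742 × 0.0038 = 0.002820 m/d
v_s = q/n_e = 0.002820/0.23 = 0.01226 m/d
t = L / v = 30.4 / 0.01226 = 2480 d
   = 2480 / 365 = 6.79 yr

6.79 years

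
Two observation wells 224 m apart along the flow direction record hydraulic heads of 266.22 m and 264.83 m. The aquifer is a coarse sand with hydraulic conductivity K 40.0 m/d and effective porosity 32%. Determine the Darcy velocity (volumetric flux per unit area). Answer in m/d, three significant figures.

0.248 m/d

Hydraulic gradient i = (266.22 − 264.83) / 224 = 1.39 / 224 = 0.006205
Specific discharge q = 40.0 × 0.006205 = 0.2482 m/d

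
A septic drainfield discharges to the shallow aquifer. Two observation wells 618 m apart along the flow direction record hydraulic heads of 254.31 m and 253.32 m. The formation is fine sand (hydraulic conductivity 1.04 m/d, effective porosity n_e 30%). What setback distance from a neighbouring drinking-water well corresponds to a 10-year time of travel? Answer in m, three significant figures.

Hydraulic gradient i = (254.31 − 253.32) / 618 = 0.99 / 618 = 0.001602
q = Ki = 1.04 × 0.001602 = 0.001666 m/d
Seepage velocity v = q / n = 0.001666 / 0.30 = 0.005553 m/d
T = 10 yr × 365 = 3650 d
L = v × T = 0.005553 × 3650 = 20.27 m

20.3 m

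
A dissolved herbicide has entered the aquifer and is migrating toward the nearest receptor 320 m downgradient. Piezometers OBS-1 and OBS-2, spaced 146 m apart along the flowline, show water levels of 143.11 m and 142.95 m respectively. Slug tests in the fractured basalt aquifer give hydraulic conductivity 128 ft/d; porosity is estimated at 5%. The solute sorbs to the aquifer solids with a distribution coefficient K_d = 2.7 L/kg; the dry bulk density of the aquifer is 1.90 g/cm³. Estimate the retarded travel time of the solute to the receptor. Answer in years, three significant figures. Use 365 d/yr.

Hydraulic gradient i = (143.11 − 142.95) / 146 = 0.16 / 146 = 0.001096
K = 128 ft/d × 0.3048 = 39.01 m/d
Specific discharge q = 39.01 × 0.001096 = 0.04276 m/d
v = Ki/n = 39.01·0.001096/0.05 = 0.8551 m/d
Retardation R = 1 + ρ_b·K_d/n = 1 + 1.90×2.7/0.05 = 103.6
Contaminant velocity v_c = v/R = 0.8551/103.6 = 0.008254 m/d
t = L/v_c = 320/0.008254 = 38770 d
   = 38770/365 = 106 yr

106 years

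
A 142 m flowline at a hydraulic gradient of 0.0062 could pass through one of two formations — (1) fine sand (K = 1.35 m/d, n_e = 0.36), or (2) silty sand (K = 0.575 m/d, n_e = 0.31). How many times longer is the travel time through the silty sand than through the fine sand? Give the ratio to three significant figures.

Unit 1 (fine sand): v = 1.35×0.0062/0.36 = 0.02325 m/d, t = 142/0.02325 = 6108 d
Unit 2 (silty sand): v = 0.575×0.0062/0.31 = 0.01150 m/d, t = 142/0.01150 = 12350 d
t(silty sand) / t(fine sand) = 12350/6108 = 2.02

2.02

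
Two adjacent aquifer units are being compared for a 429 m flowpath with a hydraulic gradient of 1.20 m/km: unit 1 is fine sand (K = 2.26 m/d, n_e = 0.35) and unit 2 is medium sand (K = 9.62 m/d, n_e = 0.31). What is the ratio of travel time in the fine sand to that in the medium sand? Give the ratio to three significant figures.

4.81

Unit 1 (fine sand): v = 2.26×0.0012/0.35 = 0.007749 m/d, t = 429/0.007749 = 55370 d
Unit 2 (medium sand): v = 9.62×0.0012/0.31 = 0.03724 m/d, t = 429/0.03724 = 11520 d
t(fine sand) / t(medium sand) = 55370/11520 = 4.81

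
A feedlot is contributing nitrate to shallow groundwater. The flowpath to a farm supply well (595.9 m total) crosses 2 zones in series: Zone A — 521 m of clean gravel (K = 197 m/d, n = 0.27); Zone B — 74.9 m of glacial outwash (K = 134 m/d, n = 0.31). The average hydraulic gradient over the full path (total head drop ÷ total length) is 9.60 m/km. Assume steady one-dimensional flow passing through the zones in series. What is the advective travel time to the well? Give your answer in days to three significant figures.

Continuity: the same q passes through each zone, so ΔH = q·Σ(L_j/K_j) — the zones act as resistances in series.
Σ(L/K) = 521/197 + 74.9/134 = 2.645 + 0.5590 = 3.204 d
K_eq = L_total / Σ(L/K) = 595.9 / 3.204 = 186.0 m/d
q = K_eq · i = 186.0 × 0.0096 = 1.786 m/d (same in every zone)
Zone A: v = q/n = 1.786/0.27 = 6.614 m/d → t_A = 521/6.614 = 78.78 d
Zone B: v = q/n = 1.786/0.31 = 5.760 m/d → t_B = 74.9/5.760 = 13.00 d
Total t = 78.78 + 13.00 = 91.78 d

91.8 days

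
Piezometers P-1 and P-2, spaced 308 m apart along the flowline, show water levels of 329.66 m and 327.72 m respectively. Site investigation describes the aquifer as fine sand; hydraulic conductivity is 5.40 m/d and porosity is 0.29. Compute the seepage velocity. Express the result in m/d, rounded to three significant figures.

Hydraulic gradient i = (329.66 − 327.72) / 308 = 1.94 / 308 = 0.006299
Specific discharge q = 5.40 × 0.006299 = 0.03401 m/d
Seepage velocity v = q / n = 0.03401 / 0.29 = 0.1173 m/d

0.117 m/d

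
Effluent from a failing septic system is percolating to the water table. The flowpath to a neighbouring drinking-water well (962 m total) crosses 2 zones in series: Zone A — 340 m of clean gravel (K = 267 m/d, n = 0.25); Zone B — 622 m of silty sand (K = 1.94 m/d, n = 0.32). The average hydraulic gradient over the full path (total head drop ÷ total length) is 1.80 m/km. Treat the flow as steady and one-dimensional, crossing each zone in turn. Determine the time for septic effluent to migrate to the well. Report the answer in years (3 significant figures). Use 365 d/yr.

Continuity: the same q passes through each zone, so ΔH = q·Σ(L_j/K_j) — the zones act as resistances in series.
Σ(L/K) = 340/267 + 622/1.94 = 1.273 + 320.6 = 321.9 d
K_eq = L_total / Σ(L/K) = 962 / 321.9 = 2.989 m/d
q = K_eq · i = 2.989 × 0.0018 = 0.005379 m/d (same in every zone)
Zone A: v = q/n = 0.005379/0.25 = 0.02152 m/d → t_A = 340/0.02152 = 15800 d
Zone B: v = q/n = 0.005379/0.32 = 0.01681 m/d → t_B = 622/0.01681 = 37000 d
Total t = 15800 + 37000 = 52800 d
   = 52800 / 365 = 145 yr

145 years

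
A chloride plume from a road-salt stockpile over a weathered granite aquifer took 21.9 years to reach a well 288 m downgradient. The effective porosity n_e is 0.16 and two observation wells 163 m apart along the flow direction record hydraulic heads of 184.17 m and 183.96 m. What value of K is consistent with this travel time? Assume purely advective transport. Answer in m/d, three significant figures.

4.47 m/d

Hydraulic gradient i = (184.17 − 183.96) / 163 = 0.21 / 163 = 0.001288
t = 21.9 years = 7993 d
v = L / t = 288 / 7993 = 0.03603 m/d
K = v · n / i = 0.03603 × 0.16 / 0.001288 = 4.47 m/d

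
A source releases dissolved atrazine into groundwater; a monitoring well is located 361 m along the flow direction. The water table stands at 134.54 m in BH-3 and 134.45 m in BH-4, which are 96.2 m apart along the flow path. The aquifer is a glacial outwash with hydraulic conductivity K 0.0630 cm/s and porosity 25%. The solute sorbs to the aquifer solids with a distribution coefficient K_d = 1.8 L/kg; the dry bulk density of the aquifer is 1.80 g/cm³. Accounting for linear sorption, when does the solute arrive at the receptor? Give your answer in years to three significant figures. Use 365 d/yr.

Hydraulic gradient i = (134.54 − 134.45) / 96.2 = 0.09 / 96.2 = 9.356e-4
K = 0.0630 cm/s × 864 = 54.43 m/d
Darcy flux q = K·i = 54.43 × 9.356e-4 = 0.05092 m/d
Seepage velocity v = q / n = 0.05092 / 0.25 = 0.2037 m/d
Retardation R = 1 + ρ_b·K_d/n = 1 + 1.80×1.8/0.25 = 13.96
Contaminant velocity v_c = v/R = 0.2037/13.96 = 0.01459 m/d
t = L/v_c = 361/0.01459 = 24740 d
   = 24740/365 = 67.8 yr

67.8 years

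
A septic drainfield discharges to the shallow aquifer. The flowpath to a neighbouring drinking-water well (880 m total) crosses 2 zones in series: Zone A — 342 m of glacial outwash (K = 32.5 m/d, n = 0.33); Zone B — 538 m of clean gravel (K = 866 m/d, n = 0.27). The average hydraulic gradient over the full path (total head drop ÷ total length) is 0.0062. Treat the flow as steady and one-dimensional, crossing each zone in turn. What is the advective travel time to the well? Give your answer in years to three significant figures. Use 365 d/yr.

1.44 years

Continuity: the same q passes through each zone, so ΔH = q·Σ(L_j/K_j) — the zones act as resistances in series.
Σ(L/K) = 342/32.5 + 538/866 = 10.52 + 0.6212 = 11.14 d
K_eq = L_total / Σ(L/K) = 880 / 11.14 = 78.96 m/d
q = K_eq · i = 78.96 × 0.0062 = 0.4896 m/d (same in every zone)
Zone A: v = q/n = 0.4896/0.33 = 1.484 m/d → t_A = 342/1.484 = 230.5 d
Zone B: v = q/n = 0.4896/0.27 = 1.813 m/d → t_B = 538/1.813 = 296.7 d
Total t = 230.5 + 296.7 = 527.2 d
   = 527.2 / 365 = 1.44 yr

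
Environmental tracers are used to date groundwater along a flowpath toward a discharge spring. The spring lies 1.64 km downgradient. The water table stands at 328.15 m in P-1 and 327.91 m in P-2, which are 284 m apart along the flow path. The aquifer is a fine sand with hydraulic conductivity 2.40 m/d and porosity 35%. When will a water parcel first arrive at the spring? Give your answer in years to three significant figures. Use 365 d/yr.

775 years

Hydraulic gradient i = (328.15 − 327.91) / 284 = 0.24 / 284 = 8.451e-4
Darcy flux q = K·i = 2.40 × 8.451e-4 = 0.002028 m/d
v_s = q/n_e = 0.002028/0.35 = 0.005795 m/d
L = 1.64 km = 1640 m
t = L / v = 1640 / 0.005795 = 283000 d
   = 283000 / 365 = 775 yr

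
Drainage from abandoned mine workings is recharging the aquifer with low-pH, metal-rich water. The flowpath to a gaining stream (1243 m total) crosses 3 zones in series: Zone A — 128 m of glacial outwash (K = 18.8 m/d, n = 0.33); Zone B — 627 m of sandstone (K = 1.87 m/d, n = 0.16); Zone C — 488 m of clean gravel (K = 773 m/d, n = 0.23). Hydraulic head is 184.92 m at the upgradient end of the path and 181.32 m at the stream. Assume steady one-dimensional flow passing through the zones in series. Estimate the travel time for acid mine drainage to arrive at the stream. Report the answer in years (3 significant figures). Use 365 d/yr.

66.5 years

Total head drop ΔH = 184.92 − 181.32 = 3.60 m
Continuity: the same q passes through each zone, so ΔH = q·Σ(L_j/K_j) — the zones act as resistances in series.
Σ(L/K) = 128/18.8 + 627/1.87 + 488/773 = 6.809 + 335.3 + 0.6313 = 342.7 d
q = ΔH / Σ(L/K) = 3.60 / 342.7 = 0.01050 m/d (same in every zone)
Zone A: v = q/n = 0.01050/0.33 = 0.03183 m/d → t_A = 128/0.03183 = 4021 d
Zone B: v = q/n = 0.01050/0.16 = 0.06565 m/d → t_B = 627/0.06565 = 9551 d
Zone C: v = q/n = 0.01050/0.23 = 0.04567 m/d → t_C = 488/0.04567 = 10690 d
Total t = 4021 + 9551 + 10690 = 24260 d
   = 24260 / 365 = 66.5 yr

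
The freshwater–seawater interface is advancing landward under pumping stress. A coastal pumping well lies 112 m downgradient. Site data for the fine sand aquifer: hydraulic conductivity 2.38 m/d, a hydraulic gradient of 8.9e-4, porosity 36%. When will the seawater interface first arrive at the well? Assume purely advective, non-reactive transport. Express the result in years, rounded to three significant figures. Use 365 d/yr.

Darcy flux q = K·i = 2.38 × 8.9e-4 = 0.002118 m/d
v_s = q/n_e = 0.002118/0.36 = 0.005884 m/d
t = L / v = 112 / 0.005884 = 19040 d
   = 19040 / 365 = 52.2 yr

52.2 years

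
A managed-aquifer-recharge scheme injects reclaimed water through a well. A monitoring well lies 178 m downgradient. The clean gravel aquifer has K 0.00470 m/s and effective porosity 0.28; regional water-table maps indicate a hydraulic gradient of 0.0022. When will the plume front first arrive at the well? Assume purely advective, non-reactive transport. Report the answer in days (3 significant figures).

55.8 days

K = 0.00470 m/s × 86400 s/d = 406.1 m/d
Specific discharge q = 406.1 × 0.0022 = 0.8934 m/d
v = Ki/n = 406.1·0.0022/0.28 = 3.191 m/d
t = L / v = 178 / 3.191 = 55.79 d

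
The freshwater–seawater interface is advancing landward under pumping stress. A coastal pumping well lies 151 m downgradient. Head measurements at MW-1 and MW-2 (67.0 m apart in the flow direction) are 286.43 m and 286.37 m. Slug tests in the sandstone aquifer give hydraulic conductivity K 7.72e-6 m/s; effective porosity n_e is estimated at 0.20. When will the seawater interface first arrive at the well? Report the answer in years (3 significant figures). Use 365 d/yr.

139 years

Hydraulic gradient i = (286.43 − 286.37) / 67.0 = 0.06 / 67.0 = 8.955e-4
K = 7.72e-6 m/s × 86400 s/d = 0.6670 m/d
Specific discharge q = 0.6670 × 8.955e-4 = 5.973e-4 m/d
Seepage velocity v = q / n = 5.973e-4 / 0.20 = 0.002987 m/d
t = L / v = 151 / 0.002987 = 50560 d
   = 50560 / 365 = 139 yr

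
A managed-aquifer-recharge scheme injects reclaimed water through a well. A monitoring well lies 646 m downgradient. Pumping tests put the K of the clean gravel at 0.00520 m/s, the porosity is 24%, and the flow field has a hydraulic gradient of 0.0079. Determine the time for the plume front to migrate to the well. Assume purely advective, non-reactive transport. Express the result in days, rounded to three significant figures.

K = 0.00520 m/s × 86400 s/d = 449.3 m/d
Darcy flux q = K·i = 449.3 × 0.0079 = 3.549 m/d
Seepage velocity v = q / n = 3.549 / 0.24 = 14.79 m/d
t = L / v = 646 / 14.79 = 43.68 d

43.7 days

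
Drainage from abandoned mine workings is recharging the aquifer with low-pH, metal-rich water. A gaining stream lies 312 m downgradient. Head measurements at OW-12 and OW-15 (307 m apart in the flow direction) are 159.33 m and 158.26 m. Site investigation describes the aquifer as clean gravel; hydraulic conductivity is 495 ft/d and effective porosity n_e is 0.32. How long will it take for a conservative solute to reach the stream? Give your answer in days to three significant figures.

Hydraulic gradient i = (159.33 − 158.26) / 307 = 1.07 / 307 = 0.003485
K = 495 ft/d × 0.3048 = 150.9 m/d
q = Ki = 150.9 × 0.003485 = 0.5259 m/d
v_s = q/n_e = 0.5259/0.32 = 1.643 m/d
t = L / v = 312 / 1.643 = 189.9 d

190 days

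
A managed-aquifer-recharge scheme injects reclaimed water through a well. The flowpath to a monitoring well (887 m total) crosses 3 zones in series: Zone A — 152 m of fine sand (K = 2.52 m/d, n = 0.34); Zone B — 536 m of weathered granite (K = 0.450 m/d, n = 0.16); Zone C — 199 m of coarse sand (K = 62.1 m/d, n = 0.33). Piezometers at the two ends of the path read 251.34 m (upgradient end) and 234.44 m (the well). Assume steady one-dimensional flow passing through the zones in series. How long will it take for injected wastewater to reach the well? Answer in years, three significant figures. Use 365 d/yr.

Total head drop ΔH = 251.34 − 234.44 = 16.90 m
Continuity: the same q passes through each zone, so ΔH = q·Σ(L_j/K_j) — the zones act as resistances in series.
Σ(L/K) = 152/2.52 + 536/0.450 + 199/62.1 = 60.32 + 1191 + 3.205 = 1255 d
q = ΔH / Σ(L/K) = 16.90 / 1255 = 0.01347 m/d (same in every zone)
Zone A: v = q/n = 0.01347/0.34 = 0.03962 m/d → t_A = 152/0.03962 = 3837 d
Zone B: v = q/n = 0.01347/0.16 = 0.08419 m/d → t_B = 536/0.08419 = 6367 d
Zone C: v = q/n = 0.01347/0.33 = 0.04082 m/d → t_C = 199/0.04082 = 4875 d
Total t = 3837 + 6367 + 4875 = 15080 d
   = 15080 / 365 = 41.3 yr

41.3 years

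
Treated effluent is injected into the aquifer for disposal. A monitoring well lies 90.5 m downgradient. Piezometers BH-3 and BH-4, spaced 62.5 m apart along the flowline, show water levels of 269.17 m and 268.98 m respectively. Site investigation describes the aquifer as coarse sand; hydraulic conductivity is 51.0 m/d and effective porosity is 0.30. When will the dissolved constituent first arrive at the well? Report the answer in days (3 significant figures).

Hydraulic gradient i = (269.17 − 268.98) / 62.5 = 0.19 / 62.5 = 0.003040
Specific discharge q = 51.0 × 0.003040 = 0.1550 m/d
v = Ki/n = 51.0·0.003040/0.30 = 0.5168 m/d
t = L / v = 90.5 / 0.5168 = 175.1 d

175 days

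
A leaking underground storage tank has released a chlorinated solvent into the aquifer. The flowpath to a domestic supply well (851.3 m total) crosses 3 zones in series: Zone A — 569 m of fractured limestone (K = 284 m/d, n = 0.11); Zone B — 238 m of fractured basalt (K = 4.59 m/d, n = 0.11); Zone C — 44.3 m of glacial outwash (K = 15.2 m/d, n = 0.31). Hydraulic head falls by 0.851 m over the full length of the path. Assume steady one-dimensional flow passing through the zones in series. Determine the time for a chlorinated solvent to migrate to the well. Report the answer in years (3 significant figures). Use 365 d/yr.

18.7 years

Steady 1-D flow in series ⇒ the Darcy flux q is identical in every zone and the zone head losses add (resistances L/K in series).
Σ(L/K) = 569/284 + 238/4.59 + 44.3/15.2 = 2.004 + 51.85 + 2.914 = 56.77 d
q = ΔH / Σ(L/K) = 0.851 / 56.77 = 0.01499 m/d (same in every zone)
Zone A: v = q/n = 0.01499/0.11 = 0.1363 m/d → t_A = 569/0.1363 = 4175 d
Zone B: v = q/n = 0.01499/0.11 = 0.1363 m/d → t_B = 238/0.1363 = 1746 d
Zone C: v = q/n = 0.01499/0.31 = 0.04836 m/d → t_C = 44.3/0.04836 = 916.1 d
Total t = 4175 + 1746 + 916.1 = 6838 d
   = 6838 / 365 = 18.7 yr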